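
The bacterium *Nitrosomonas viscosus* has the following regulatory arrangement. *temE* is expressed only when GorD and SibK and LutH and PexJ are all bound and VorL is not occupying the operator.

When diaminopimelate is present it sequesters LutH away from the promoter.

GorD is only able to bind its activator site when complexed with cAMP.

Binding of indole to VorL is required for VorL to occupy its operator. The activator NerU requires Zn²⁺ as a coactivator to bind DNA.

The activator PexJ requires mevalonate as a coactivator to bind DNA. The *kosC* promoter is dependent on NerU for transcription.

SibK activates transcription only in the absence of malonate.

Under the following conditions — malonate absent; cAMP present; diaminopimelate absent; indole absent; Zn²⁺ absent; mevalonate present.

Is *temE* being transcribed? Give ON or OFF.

cAMP is present, so GorD is active.
Malonate is absent, so SibK is active.
Diaminopimelate is absent, so LutH is active.
Indole is absent, so VorL is inactive.
Mevalonate is present, so PexJ is active.
No repressor is bound and GorD and SibK and LutH and PexJ are active, so *temE* is transcribed.

ON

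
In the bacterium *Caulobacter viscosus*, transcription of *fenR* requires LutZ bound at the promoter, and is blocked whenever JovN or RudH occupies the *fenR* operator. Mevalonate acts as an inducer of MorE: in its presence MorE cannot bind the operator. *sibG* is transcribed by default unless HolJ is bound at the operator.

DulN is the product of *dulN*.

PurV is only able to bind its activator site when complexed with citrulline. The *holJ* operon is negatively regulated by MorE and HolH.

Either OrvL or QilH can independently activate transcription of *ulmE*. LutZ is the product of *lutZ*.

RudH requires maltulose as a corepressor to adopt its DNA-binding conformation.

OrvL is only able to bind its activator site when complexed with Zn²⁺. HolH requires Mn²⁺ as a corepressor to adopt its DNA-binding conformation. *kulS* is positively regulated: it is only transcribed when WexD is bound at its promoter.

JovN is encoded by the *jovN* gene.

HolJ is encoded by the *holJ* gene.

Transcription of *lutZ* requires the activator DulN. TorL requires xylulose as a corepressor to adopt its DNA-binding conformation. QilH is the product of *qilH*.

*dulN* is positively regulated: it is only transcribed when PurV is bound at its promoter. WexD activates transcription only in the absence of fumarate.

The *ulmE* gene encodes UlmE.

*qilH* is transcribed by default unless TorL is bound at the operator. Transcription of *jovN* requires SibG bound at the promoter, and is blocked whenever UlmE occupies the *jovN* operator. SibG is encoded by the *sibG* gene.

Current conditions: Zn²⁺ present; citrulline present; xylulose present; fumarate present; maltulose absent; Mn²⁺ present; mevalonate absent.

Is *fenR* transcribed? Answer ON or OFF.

ON

Citrulline is present, so PurV is active.
No repressor is bound and PurV is active, so *dulN* is transcribed.
So DulN is produced and active.
No repressor is bound and DulN is active, so *lutZ* is transcribed.
So LutZ is produced and active.
Mevalonate is absent, so MorE is active.
Mn²⁺ is present, so HolH is active.
With repressor MorE bound, *holJ* is not transcribed.
So HolJ is not produced.
With no repressor bound, *sibG* is transcribed.
So SibG is produced and active.
Zn²⁺ is present, so OrvL is active.
Xylulose is present, so TorL is active.
With repressor TorL bound, *qilH* is not transcribed.
So QilH is not produced.
Activator OrvL is present, so *ulmE* is transcribed.
So UlmE is produced and active.
With repressor UlmE bound, *jovN* is not transcribed.
So JovN is not produced.
Maltulose is absent, so RudH is inactive.
No repressor is bound and LutZ is active, so *fenR* is transcribed.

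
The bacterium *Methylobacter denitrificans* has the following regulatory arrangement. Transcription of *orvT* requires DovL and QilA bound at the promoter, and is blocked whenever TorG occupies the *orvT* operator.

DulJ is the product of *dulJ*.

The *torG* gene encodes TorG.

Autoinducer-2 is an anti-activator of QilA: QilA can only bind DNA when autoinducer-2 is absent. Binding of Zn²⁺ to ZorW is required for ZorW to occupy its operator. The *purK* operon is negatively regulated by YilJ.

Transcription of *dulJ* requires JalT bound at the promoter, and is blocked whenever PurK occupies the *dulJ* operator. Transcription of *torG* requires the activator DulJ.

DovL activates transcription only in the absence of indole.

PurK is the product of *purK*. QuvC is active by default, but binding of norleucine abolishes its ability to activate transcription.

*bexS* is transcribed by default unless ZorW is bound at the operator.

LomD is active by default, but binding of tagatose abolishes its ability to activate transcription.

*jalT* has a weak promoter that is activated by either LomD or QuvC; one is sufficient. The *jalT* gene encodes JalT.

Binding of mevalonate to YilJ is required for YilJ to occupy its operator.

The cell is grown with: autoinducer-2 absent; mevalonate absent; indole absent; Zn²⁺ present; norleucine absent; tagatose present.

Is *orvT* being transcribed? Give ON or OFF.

ON

Indole is absent, so DovL is active.
Autoinducer-2 is absent, so QilA is active.
Mevalonate is absent, so YilJ is inactive.
With no repressor bound, *purK* is transcribed.
So PurK is produced and active.
Tagatose is present, so LomD is inactive.
Norleucine is absent, so QuvC is active.
Activator QuvC is present, so *jalT* is transcribed.
So JalT is produced and active.
With repressor PurK bound, *dulJ* is not transcribed.
So DulJ is not produced.
Required activator DulJ is absent, so *torG* is not transcribed.
So TorG is not produced.
No repressor is bound and DovL and QilA are active, so *orvT* is transcribed.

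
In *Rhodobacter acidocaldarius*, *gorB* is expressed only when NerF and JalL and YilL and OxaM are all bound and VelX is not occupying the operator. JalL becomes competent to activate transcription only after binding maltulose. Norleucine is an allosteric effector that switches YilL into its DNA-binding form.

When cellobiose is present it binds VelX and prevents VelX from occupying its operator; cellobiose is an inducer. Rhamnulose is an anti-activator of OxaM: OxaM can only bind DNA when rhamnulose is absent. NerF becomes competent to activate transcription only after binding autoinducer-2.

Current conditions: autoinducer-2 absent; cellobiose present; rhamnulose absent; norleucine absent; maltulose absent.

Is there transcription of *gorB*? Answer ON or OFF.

OFF

Cellobiose is present, so VelX is inactive.
Autoinducer-2 is absent, so NerF is inactive.
Maltulose is absent, so JalL is inactive.
Norleucine is absent, so YilL is inactive.
Rhamnulose is absent, so OxaM is active.
Required activator NerF is absent, so *gorB* is not transcribed.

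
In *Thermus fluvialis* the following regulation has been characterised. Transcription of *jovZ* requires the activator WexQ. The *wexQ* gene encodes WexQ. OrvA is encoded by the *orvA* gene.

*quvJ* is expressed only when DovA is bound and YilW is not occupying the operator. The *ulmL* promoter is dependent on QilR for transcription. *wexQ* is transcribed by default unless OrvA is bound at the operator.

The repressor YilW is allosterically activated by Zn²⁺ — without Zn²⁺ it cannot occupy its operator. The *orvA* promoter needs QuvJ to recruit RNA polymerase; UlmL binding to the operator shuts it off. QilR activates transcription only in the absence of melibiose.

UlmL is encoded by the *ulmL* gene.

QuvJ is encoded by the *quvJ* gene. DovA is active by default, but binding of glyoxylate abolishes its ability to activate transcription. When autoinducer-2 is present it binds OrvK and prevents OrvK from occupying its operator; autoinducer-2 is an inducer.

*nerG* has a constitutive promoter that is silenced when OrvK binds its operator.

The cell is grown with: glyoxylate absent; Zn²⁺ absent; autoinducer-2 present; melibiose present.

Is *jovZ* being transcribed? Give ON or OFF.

OFF

Glyoxylate is absent, so DovA is active.
Zn²⁺ is absent, so YilW is inactive.
No repressor is bound and DovA is active, so *quvJ* is transcribed.
So QuvJ is produced and active.
Melibiose is present, so QilR is inactive.
Required activator QilR is absent, so *ulmL* is not transcribed.
So UlmL is not produced.
No repressor is bound and QuvJ is active, so *orvA* is transcribed.
So OrvA is produced and active.
With repressor OrvA bound, *wexQ* is not transcribed.
So WexQ is not produced.
Required activator WexQ is absent, so *jovZ* is not transcribed.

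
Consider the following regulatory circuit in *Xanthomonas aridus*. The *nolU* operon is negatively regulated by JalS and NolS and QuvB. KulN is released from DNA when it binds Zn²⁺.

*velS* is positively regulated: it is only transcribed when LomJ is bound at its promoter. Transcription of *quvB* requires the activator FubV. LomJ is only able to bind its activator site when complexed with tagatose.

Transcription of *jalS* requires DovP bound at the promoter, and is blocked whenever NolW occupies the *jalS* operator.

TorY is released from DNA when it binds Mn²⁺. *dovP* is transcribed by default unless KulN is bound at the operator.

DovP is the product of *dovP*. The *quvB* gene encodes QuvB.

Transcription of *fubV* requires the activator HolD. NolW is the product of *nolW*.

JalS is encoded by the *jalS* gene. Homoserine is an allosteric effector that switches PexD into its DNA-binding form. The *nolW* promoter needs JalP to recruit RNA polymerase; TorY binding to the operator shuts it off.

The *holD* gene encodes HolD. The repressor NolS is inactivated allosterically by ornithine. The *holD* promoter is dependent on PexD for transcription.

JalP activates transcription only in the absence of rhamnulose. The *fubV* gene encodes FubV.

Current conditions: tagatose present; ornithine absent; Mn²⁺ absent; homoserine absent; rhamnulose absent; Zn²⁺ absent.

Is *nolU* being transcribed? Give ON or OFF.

Rhamnulose is absent, so JalP is active.
Mn²⁺ is absent, so TorY is active.
With repressor TorY bound, *nolW* is not transcribed.
So NolW is not produced.
Zn²⁺ is absent, so KulN is active.
With repressor KulN bound, *dovP* is not transcribed.
So DovP is not produced.
Required activator DovP is absent, so *jalS* is not transcribed.
So JalS is not produced.
Ornithine is absent, so NolS is active.
Homoserine is absent, so PexD is inactive.
Required activator PexD is absent, so *holD* is not transcribed.
So HolD is not produced.
Required activator HolD is absent, so *fubV* is not transcribed.
So FubV is not produced.
Required activator FubV is absent, so *quvB* is not transcribed.
So QuvB is not produced.
With repressor NolS bound, *nolU* is not transcribed.

OFF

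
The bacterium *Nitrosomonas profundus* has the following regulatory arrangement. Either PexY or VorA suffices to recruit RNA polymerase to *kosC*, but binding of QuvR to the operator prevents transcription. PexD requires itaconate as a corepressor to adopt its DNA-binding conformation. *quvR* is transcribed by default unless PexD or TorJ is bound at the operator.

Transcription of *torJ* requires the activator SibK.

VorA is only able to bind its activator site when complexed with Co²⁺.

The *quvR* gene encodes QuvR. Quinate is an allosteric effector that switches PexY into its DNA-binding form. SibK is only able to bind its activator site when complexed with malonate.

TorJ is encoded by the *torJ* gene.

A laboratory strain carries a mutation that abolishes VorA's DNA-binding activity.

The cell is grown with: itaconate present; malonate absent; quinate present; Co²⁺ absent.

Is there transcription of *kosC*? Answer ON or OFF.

ON

Quinate is present, so PexY is active.
Itaconate is present, so PexD is active.
Malonate is absent, so SibK is inactive.
Required activator SibK is absent, so *torJ* is not transcribed.
So TorJ is not produced.
With repressor PexD bound, *quvR* is not transcribed.
So QuvR is not produced.
VorA is non-functional in this strain, so it has no effect.
Activator PexY is present, so *kosC* is transcribed.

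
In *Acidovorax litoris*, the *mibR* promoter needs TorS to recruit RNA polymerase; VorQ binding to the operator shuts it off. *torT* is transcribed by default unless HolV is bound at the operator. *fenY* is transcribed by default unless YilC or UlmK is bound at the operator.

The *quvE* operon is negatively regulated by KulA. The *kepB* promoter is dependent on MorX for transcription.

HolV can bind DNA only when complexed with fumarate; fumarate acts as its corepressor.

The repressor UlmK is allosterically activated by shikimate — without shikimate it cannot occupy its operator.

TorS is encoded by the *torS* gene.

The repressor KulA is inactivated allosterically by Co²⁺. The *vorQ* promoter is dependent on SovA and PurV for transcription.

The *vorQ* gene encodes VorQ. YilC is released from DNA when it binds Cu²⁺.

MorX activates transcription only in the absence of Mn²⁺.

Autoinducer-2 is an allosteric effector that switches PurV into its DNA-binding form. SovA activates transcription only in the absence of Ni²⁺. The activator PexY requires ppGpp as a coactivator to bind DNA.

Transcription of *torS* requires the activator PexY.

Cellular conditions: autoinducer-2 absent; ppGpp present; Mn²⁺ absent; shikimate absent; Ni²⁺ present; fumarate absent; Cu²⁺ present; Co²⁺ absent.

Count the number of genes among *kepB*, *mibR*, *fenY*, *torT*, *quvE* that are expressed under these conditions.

4

Mn²⁺ is absent, so MorX is active.
No repressor is bound and MorX is active, so *kepB* is transcribed.
→ *kepB* is ON.
Ni²⁺ is present, so SovA is inactive.
Autoinducer-2 is absent, so PurV is inactive.
Required activator SovA is absent, so *vorQ* is not transcribed.
So VorQ is not produced.
ppGpp is present, so PexY is active.
No repressor is bound and PexY is active, so *torS* is transcribed.
So TorS is produced and active.
No repressor is bound and TorS is active, so *mibR* is transcribed.
→ *mibR* is ON.
Cu²⁺ is present, so YilC is inactive.
Shikimate is absent, so UlmK is inactive.
With no repressor bound, *fenY* is transcribed.
→ *fenY* is ON.
Fumarate is absent, so HolV is inactive.
With no repressor bound, *torT* is transcribed.
→ *torT* is ON.
Co²⁺ is absent, so KulA is active.
With repressor KulA bound, *quvE* is not transcribed.
→ *quvE* is OFF.
4 of the 5 genes are transcribed.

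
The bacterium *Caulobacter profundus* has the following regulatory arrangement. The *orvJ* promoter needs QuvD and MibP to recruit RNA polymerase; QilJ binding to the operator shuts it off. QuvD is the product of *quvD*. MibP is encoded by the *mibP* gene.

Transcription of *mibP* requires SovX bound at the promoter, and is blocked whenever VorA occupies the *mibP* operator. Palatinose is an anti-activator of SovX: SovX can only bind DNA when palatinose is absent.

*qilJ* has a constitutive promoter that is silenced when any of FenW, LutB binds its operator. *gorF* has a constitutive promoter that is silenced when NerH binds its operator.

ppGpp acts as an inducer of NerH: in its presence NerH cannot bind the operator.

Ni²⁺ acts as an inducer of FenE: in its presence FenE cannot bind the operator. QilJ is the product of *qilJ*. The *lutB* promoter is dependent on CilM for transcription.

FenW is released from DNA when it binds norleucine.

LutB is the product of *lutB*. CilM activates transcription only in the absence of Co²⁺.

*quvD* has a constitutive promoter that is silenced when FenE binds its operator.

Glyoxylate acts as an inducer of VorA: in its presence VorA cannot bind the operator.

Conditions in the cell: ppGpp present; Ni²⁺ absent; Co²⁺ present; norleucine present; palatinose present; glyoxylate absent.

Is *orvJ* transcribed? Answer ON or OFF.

OFF

Ni²⁺ is absent, so FenE is active.
With repressor FenE bound, *quvD* is not transcribed.
So QuvD is not produced.
Norleucine is present, so FenW is inactive.
Co²⁺ is present, so CilM is inactive.
Required activator CilM is absent, so *lutB* is not transcribed.
So LutB is not produced.
With no repressor bound, *qilJ* is transcribed.
So QilJ is produced and active.
Palatinose is present, so SovX is inactive.
Glyoxylate is absent, so VorA is active.
With repressor VorA bound, *mibP* is not transcribed.
So MibP is not produced.
With repressor QilJ bound, *orvJ* is not transcribed.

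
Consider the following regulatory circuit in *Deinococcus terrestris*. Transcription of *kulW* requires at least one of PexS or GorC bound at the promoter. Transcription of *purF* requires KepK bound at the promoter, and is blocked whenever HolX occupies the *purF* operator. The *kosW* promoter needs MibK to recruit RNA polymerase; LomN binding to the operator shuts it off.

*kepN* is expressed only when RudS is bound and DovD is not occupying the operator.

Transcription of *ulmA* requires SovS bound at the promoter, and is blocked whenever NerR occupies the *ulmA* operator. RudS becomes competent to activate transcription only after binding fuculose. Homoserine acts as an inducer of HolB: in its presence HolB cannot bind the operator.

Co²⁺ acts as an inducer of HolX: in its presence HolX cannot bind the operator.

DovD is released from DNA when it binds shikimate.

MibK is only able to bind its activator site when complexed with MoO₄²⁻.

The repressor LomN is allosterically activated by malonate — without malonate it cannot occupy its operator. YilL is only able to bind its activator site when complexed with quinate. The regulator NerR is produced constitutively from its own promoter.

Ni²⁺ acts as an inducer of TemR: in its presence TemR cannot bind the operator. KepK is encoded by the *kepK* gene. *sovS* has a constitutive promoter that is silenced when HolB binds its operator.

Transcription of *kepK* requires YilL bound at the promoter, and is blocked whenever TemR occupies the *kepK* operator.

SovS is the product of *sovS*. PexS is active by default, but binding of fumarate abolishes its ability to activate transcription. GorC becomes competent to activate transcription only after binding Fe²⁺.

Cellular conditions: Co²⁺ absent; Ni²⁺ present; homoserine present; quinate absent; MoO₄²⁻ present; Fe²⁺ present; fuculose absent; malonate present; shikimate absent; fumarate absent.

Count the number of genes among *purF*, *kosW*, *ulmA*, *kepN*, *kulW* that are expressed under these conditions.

Ni²⁺ is present, so TemR is inactive.
Quinate is absent, so YilL is inactive.
Required activator YilL is absent, so *kepK* is not transcribed.
So KepK is not produced.
Co²⁺ is absent, so HolX is active.
With repressor HolX bound, *purF* is not transcribed.
→ *purF* is OFF.
MoO₄²⁻ is present, so MibK is active.
Malonate is present, so LomN is active.
With repressor LomN bound, *kosW* is not transcribed.
→ *kosW* is OFF.
Homoserine is present, so HolB is inactive.
With no repressor bound, *sovS* is transcribed.
So SovS is produced and active.
NerR is produced constitutively and is active.
With repressor NerR bound, *ulmA* is not transcribed.
→ *ulmA* is OFF.
Fuculose is absent, so RudS is inactive.
Shikimate is absent, so DovD is active.
With repressor DovD bound, *kepN* is not transcribed.
→ *kepN* is OFF.
Fumarate is absent, so PexS is active.
Fe²⁺ is present, so GorC is active.
Activator PexS is present, so *kulW* is transcribed.
→ *kulW* is ON.
1 of the 5 genes is transcribed.

1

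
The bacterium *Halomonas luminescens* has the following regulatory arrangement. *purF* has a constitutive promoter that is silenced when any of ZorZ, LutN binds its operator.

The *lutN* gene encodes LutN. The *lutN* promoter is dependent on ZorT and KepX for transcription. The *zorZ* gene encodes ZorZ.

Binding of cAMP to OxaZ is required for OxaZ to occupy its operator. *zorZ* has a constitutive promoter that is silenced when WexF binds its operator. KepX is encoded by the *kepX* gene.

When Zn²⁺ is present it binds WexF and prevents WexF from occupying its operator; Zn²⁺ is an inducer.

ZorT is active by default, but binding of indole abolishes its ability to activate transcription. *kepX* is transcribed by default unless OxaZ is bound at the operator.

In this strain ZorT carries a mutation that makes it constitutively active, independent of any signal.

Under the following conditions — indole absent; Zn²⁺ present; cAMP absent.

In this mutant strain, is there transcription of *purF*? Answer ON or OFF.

Zn²⁺ is present, so WexF is inactive.
With no repressor bound, *zorZ* is transcribed.
So ZorZ is produced and active.
ZorT is constitutively active in this strain.
cAMP is absent, so OxaZ is inactive.
With no repressor bound, *kepX* is transcribed.
So KepX is produced and active.
No repressor is bound and ZorT and KepX are active, so *lutN* is transcribed.
So LutN is produced and active.
With repressor ZorZ bound, *purF* is not transcribed.

OFF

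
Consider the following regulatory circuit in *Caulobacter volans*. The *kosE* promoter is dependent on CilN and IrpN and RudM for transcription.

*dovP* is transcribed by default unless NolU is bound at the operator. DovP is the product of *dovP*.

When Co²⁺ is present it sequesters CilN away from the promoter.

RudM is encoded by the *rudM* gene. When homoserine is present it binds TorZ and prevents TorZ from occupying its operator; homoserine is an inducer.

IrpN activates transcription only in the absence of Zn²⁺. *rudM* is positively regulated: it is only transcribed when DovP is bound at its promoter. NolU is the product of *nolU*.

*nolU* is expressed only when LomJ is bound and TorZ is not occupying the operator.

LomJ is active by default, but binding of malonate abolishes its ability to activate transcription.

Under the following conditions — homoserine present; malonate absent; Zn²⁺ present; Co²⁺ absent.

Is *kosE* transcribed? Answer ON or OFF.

OFF

Co²⁺ is absent, so CilN is active.
Zn²⁺ is present, so IrpN is inactive.
Homoserine is present, so TorZ is inactive.
Malonate is absent, so LomJ is active.
No repressor is bound and LomJ is active, so *nolU* is transcribed.
So NolU is produced and active.
With repressor NolU bound, *dovP* is not transcribed.
So DovP is not produced.
Required activator DovP is absent, so *rudM* is not transcribed.
So RudM is not produced.
Required activator IrpN is absent, so *kosE* is not transcribed.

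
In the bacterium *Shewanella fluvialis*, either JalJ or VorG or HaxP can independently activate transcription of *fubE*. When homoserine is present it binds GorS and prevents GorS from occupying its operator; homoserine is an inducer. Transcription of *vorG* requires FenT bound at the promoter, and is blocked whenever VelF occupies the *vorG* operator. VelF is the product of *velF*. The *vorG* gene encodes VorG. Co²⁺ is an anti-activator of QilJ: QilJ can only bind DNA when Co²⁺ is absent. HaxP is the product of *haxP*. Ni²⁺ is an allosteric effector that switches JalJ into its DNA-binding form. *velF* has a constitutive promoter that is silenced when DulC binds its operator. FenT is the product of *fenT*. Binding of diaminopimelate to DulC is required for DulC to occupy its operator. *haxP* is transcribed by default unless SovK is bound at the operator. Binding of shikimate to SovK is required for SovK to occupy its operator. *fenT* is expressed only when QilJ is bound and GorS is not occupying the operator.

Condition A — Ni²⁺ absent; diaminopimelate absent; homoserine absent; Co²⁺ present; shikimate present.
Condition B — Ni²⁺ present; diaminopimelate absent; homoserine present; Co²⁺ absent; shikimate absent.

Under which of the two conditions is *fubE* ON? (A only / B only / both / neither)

B only

Condition A:
Ni²⁺ is absent, so JalJ is inactive.
Diaminopimelate is absent, so DulC is inactive.
With no repressor bound, *velF* is transcribed.
So VelF is produced and active.
Homoserine is absent, so GorS is active.
Co²⁺ is present, so QilJ is inactive.
With repressor GorS bound, *fenT* is not transcribed.
So FenT is not produced.
With repressor VelF bound, *vorG* is not transcribed.
So VorG is not produced.
Shikimate is present, so SovK is active.
With repressor SovK bound, *haxP* is not transcribed.
So HaxP is not produced.
No activator is available at the *fubE* promoter, so *fubE* is not transcribed.
→ *fubE* is OFF in A.
Condition B:
Ni²⁺ is present, so JalJ is active.
Diaminopimelate is absent, so DulC is inactive.
With no repressor bound, *velF* is transcribed.
So VelF is produced and active.
Homoserine is present, so GorS is inactive.
Co²⁺ is absent, so QilJ is active.
No repressor is bound and QilJ is active, so *fenT* is transcribed.
So FenT is produced and active.
With repressor VelF bound, *vorG* is not transcribed.
So VorG is not produced.
Shikimate is absent, so SovK is inactive.
With no repressor bound, *haxP* is transcribed.
So HaxP is produced and active.
Activator JalJ is present, so *fubE* is transcribed.
→ *fubE* is ON in B.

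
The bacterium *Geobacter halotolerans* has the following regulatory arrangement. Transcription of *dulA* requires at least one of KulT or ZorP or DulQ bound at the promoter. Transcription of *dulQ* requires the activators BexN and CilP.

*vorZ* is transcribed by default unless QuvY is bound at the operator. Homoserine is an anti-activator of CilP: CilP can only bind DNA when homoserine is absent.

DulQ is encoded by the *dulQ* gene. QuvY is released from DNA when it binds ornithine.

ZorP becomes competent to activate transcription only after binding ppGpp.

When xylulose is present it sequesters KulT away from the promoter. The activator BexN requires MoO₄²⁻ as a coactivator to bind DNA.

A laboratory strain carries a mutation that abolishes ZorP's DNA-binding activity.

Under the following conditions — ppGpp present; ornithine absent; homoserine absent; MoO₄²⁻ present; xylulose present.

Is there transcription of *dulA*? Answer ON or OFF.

Xylulose is present, so KulT is inactive.
ZorP is non-functional in this strain, so it has no effect.
MoO₄²⁻ is present, so BexN is active.
Homoserine is absent, so CilP is active.
No repressor is bound and BexN and CilP are active, so *dulQ* is transcribed.
So DulQ is produced and active.
Activator DulQ is present, so *dulA* is transcribed.

ON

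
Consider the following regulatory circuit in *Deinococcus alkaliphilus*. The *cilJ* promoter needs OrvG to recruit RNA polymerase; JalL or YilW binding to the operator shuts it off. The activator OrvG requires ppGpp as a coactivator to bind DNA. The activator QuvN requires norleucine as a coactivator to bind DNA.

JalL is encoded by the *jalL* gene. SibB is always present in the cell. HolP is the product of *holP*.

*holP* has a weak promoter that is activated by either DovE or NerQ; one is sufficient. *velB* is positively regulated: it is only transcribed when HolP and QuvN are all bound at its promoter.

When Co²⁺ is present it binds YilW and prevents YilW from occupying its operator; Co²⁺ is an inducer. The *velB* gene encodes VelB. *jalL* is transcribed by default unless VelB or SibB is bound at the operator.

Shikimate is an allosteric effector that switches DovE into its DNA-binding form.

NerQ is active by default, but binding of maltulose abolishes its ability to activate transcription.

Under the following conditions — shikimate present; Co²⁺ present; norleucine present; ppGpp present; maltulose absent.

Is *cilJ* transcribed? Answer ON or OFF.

ppGpp is present, so OrvG is active.
Shikimate is present, so DovE is active.
Maltulose is absent, so NerQ is active.
Activator DovE is present, so *holP* is transcribed.
So HolP is produced and active.
Norleucine is present, so QuvN is active.
No repressor is bound and HolP and QuvN are active, so *velB* is transcribed.
So VelB is produced and active.
SibB is produced constitutively and is active.
With repressor VelB bound, *jalL* is not transcribed.
So JalL is not produced.
Co²⁺ is present, so YilW is inactive.
No repressor is bound and OrvG is active, so *cilJ* is transcribed.

ON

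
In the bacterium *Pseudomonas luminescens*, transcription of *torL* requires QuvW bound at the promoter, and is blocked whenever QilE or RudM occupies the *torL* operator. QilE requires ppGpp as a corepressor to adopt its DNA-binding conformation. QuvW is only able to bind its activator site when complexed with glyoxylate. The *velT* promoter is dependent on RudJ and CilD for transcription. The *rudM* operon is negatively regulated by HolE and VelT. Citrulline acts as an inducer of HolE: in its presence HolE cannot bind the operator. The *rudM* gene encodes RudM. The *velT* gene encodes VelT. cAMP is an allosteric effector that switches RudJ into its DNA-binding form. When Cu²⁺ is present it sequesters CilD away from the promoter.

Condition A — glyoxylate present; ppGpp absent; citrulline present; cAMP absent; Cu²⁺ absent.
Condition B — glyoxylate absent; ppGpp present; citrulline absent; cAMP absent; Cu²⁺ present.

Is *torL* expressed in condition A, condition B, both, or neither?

Condition A:
Glyoxylate is present, so QuvW is active.
ppGpp is absent, so QilE is inactive.
Citrulline is present, so HolE is inactive.
cAMP is absent, so RudJ is inactive.
Cu²⁺ is absent, so CilD is active.
Required activator RudJ is absent, so *velT* is not transcribed.
So VelT is not produced.
With no repressor bound, *rudM* is transcribed.
So RudM is produced and active.
With repressor RudM bound, *torL* is not transcribed.
→ *torL* is OFF in A.
Condition B:
Glyoxylate is absent, so QuvW is inactive.
ppGpp is present, so QilE is active.
Citrulline is absent, so HolE is active.
cAMP is absent, so RudJ is inactive.
Cu²⁺ is present, so CilD is inactive.
Required activator RudJ is absent, so *velT* is not transcribed.
So VelT is not produced.
With repressor HolE bound, *rudM* is not transcribed.
So RudM is not produced.
With repressor QilE bound, *torL* is not transcribed.
→ *torL* is OFF in B.

neither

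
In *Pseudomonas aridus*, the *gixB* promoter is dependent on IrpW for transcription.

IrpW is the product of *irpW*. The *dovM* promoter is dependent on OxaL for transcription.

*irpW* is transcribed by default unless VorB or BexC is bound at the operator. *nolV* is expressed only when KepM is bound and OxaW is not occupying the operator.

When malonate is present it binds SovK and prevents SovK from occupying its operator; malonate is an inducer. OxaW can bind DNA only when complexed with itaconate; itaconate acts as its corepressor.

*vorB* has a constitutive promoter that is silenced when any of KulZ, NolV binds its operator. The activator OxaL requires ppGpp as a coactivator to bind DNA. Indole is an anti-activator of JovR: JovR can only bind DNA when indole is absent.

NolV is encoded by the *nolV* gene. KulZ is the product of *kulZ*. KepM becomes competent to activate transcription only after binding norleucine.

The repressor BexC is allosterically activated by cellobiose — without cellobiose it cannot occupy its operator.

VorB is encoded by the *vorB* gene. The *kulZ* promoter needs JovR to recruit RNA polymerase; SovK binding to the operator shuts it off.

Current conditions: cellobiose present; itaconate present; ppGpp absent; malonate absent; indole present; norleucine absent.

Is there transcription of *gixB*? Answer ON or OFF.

Malonate is absent, so SovK is active.
Indole is present, so JovR is inactive.
With repressor SovK bound, *kulZ* is not transcribed.
So KulZ is not produced.
Norleucine is absent, so KepM is inactive.
Itaconate is present, so OxaW is active.
With repressor OxaW bound, *nolV* is not transcribed.
So NolV is not produced.
With no repressor bound, *vorB* is transcribed.
So VorB is produced and active.
Cellobiose is present, so BexC is active.
With repressor VorB bound, *irpW* is not transcribed.
So IrpW is not produced.
Required activator IrpW is absent, so *gixB* is not transcribed.

OFF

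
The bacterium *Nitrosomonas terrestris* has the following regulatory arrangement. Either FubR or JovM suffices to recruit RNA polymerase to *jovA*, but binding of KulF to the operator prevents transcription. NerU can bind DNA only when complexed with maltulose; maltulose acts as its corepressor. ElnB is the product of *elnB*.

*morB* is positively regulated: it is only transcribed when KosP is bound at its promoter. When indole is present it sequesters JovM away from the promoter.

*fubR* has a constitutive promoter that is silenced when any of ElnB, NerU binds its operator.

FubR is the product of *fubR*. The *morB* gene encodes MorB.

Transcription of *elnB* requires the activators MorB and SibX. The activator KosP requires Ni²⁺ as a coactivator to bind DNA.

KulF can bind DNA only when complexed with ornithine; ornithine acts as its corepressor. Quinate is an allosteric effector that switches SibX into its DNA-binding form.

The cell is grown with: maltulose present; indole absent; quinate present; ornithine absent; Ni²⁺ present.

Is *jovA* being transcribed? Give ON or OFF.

ON

Ornithine is absent, so KulF is inactive.
Ni²⁺ is present, so KosP is active.
No repressor is bound and KosP is active, so *morB* is transcribed.
So MorB is produced and active.
Quinate is present, so SibX is active.
No repressor is bound and MorB and SibX are active, so *elnB* is transcribed.
So ElnB is produced and active.
Maltulose is present, so NerU is active.
With repressor ElnB bound, *fubR* is not transcribed.
So FubR is not produced.
Indole is absent, so JovM is active.
Activator JovM is present, so *jovA* is transcribed.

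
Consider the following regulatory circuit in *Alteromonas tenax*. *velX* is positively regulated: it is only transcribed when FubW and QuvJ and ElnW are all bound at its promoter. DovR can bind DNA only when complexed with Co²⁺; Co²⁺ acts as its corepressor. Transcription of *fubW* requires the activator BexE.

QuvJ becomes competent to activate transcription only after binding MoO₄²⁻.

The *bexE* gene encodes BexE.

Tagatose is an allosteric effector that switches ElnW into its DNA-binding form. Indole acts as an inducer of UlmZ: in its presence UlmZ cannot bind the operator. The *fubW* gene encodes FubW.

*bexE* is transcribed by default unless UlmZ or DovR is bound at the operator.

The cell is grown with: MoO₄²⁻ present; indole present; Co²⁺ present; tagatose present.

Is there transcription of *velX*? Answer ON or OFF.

OFF

Indole is present, so UlmZ is inactive.
Co²⁺ is present, so DovR is active.
With repressor DovR bound, *bexE* is not transcribed.
So BexE is not produced.
Required activator BexE is absent, so *fubW* is not transcribed.
So FubW is not produced.
MoO₄²⁻ is present, so QuvJ is active.
Tagatose is present, so ElnW is active.
Required activator FubW is absent, so *velX* is not transcribed.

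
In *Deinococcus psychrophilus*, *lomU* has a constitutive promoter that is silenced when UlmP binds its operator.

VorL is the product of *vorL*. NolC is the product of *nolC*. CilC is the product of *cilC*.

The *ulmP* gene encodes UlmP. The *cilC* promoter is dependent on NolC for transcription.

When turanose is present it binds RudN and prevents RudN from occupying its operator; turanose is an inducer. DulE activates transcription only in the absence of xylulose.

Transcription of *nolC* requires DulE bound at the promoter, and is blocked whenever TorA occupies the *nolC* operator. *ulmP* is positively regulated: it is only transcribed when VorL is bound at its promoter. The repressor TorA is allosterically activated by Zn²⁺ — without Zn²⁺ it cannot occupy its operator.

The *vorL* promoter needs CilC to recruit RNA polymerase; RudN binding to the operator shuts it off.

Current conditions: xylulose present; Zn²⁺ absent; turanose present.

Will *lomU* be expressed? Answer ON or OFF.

ON

Xylulose is present, so DulE is inactive.
Zn²⁺ is absent, so TorA is inactive.
Required activator DulE is absent, so *nolC* is not transcribed.
So NolC is not produced.
Required activator NolC is absent, so *cilC* is not transcribed.
So CilC is not produced.
Turanose is present, so RudN is inactive.
Required activator CilC is absent, so *vorL* is not transcribed.
So VorL is not produced.
Required activator VorL is absent, so *ulmP* is not transcribed.
So UlmP is not produced.
With no repressor bound, *lomU* is transcribed.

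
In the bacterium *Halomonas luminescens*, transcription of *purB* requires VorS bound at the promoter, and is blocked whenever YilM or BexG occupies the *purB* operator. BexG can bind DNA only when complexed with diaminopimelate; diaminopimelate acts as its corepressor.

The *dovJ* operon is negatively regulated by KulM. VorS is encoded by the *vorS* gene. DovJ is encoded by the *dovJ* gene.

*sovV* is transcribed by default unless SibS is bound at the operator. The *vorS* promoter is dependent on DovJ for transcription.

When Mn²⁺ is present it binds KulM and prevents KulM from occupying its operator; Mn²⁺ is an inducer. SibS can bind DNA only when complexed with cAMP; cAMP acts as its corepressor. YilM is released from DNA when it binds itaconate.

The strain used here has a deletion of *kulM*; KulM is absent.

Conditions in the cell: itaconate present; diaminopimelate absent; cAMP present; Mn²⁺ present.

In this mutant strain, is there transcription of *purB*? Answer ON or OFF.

Itaconate is present, so YilM is inactive.
KulM is non-functional in this strain, so it has no effect.
With no repressor bound, *dovJ* is transcribed.
So DovJ is produced and active.
No repressor is bound and DovJ is active, so *vorS* is transcribed.
So VorS is produced and active.
Diaminopimelate is absent, so BexG is inactive.
No repressor is bound and VorS is active, so *purB* is transcribed.

ON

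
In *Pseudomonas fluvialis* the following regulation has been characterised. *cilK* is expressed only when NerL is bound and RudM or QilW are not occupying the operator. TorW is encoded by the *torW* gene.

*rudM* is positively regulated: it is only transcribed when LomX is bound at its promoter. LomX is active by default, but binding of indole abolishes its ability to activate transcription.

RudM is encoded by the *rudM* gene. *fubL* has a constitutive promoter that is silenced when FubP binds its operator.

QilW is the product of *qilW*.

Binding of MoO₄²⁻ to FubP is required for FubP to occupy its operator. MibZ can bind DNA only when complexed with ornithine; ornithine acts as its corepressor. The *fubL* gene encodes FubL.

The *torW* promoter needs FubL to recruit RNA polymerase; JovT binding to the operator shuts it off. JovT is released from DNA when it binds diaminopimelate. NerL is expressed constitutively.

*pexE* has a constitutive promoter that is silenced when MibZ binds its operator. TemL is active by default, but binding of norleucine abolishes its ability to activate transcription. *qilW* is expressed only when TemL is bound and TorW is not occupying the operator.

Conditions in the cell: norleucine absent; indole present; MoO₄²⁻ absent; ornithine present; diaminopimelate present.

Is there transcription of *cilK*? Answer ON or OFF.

ON

Indole is present, so LomX is inactive.
Required activator LomX is absent, so *rudM* is not transcribed.
So RudM is not produced.
Diaminopimelate is present, so JovT is inactive.
MoO₄²⁻ is absent, so FubP is inactive.
With no repressor bound, *fubL* is transcribed.
So FubL is produced and active.
No repressor is bound and FubL is active, so *torW* is transcribed.
So TorW is produced and active.
Norleucine is absent, so TemL is active.
With repressor TorW bound, *qilW* is not transcribed.
So QilW is not produced.
NerL is produced constitutively and is active.
No repressor is bound and NerL is active, so *cilK* is transcribed.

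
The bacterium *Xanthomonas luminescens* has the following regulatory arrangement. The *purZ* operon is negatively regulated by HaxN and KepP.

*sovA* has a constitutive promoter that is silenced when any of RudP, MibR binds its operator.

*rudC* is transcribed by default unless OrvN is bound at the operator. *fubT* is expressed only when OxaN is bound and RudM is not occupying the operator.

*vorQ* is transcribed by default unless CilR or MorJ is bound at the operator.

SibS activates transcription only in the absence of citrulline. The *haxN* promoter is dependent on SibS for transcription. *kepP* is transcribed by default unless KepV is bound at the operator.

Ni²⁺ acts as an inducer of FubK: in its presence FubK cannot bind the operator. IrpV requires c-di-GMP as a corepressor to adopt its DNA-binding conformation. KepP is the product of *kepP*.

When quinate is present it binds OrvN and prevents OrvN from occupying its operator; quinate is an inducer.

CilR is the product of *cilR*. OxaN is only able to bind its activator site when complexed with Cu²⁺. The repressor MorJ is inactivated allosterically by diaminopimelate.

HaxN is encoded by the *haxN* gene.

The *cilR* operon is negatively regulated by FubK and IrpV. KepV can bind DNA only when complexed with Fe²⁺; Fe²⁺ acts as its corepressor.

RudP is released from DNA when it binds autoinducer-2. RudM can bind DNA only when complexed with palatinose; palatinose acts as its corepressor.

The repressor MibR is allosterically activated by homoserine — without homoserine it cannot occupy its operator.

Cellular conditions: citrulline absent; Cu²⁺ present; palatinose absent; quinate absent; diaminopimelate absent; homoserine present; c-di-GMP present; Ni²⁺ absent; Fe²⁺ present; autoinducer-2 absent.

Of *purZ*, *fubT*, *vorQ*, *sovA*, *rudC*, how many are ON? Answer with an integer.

Citrulline is absent, so SibS is active.
No repressor is bound and SibS is active, so *haxN* is transcribed.
So HaxN is produced and active.
Fe²⁺ is present, so KepV is active.
With repressor KepV bound, *kepP* is not transcribed.
So KepP is not produced.
With repressor HaxN bound, *purZ* is not transcribed.
→ *purZ* is OFF.
Cu²⁺ is present, so OxaN is active.
Palatinose is absent, so RudM is inactive.
No repressor is bound and OxaN is active, so *fubT* is transcribed.
→ *fubT* is ON.
Ni²⁺ is absent, so FubK is active.
c-di-GMP is present, so IrpV is active.
With repressor FubK bound, *cilR* is not transcribed.
So CilR is not produced.
Diaminopimelate is absent, so MorJ is active.
With repressor MorJ bound, *vorQ* is not transcribed.
→ *vorQ* is OFF.
Autoinducer-2 is absent, so RudP is active.
Homoserine is present, so MibR is active.
With repressor RudP bound, *sovA* is not transcribed.
→ *sovA* is OFF.
Quinate is absent, so OrvN is active.
With repressor OrvN bound, *rudC* is not transcribed.
→ *rudC* is OFF.
1 of the 5 genes is transcribed.

1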